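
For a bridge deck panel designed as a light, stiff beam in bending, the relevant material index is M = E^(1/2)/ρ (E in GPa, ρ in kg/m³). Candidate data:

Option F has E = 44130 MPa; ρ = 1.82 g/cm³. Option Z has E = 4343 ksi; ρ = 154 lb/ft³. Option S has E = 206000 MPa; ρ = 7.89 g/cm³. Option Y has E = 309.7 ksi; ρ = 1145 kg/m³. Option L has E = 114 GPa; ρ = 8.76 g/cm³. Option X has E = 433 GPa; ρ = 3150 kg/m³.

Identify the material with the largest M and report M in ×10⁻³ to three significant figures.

Putting every candidate on a common basis:
  option F: E = 44.13 GPa, ρ = 1820 kg/m³
  option Z: E = 29.94 GPa, ρ = 2467 kg/m³
  option S: E = 206.0 GPa, ρ = 7890 kg/m³
  option Y: E = 2.135 GPa, ρ = 1145 kg/m³
  option L: E = 114.0 GPa, ρ = 8760 kg/m³
  option X: E = 433.0 GPa, ρ = 3150 kg/m³
  option X: M = 6.61×10⁻³
  option F: M = 3.65×10⁻³
  option Z: M = 2.22×10⁻³
  option S: M = 1.82×10⁻³
  option Y: M = 1.28×10⁻³
  option L: M = 1.22×10⁻³
Option X ranks first.

option X, M = 6.61×10⁻³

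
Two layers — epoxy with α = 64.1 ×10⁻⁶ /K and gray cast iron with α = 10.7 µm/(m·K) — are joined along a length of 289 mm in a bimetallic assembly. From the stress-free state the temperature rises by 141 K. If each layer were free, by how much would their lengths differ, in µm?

Δα = |64.1 − 10.7|×10⁻⁶/K = 53.4×10⁻⁶/K.
ΔL_mismatch = Δα·L·ΔT = 53.4×10⁻⁶ × 289.0 mm × 141.0 K = 2180 µm.

2180 µm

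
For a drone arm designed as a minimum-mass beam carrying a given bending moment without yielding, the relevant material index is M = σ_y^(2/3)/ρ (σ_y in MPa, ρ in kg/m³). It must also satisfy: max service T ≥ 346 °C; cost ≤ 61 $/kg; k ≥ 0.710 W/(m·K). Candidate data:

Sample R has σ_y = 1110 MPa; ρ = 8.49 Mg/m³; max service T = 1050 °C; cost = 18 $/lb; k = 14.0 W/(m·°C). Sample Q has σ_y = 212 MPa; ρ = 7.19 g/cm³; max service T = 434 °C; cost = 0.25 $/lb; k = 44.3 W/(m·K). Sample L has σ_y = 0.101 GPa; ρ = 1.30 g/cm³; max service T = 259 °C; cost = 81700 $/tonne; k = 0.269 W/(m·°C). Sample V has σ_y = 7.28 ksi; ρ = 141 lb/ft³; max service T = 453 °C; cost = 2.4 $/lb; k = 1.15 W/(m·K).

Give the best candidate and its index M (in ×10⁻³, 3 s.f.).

sample R, M = 12.6×10⁻³

Screen on constraints: max service T ≥ 346 °C; cost ≤ 61 $/kg; k ≥ 0.710 W/(m·K). Survivors: sample R, sample Q, sample V.
After converting to SI:
  sample R: σ_y = 1110 MPa, ρ = 8490 kg/m³
  sample Q: σ_y = 212.0 MPa, ρ = 7190 kg/m³
  sample V: σ_y = 50.19 MPa, ρ = 2259 kg/m³
  sample R: M = 12.6×10⁻³
  sample V: M = 6.02×10⁻³
  sample Q: M = 4.94×10⁻³
Sample R has the largest M.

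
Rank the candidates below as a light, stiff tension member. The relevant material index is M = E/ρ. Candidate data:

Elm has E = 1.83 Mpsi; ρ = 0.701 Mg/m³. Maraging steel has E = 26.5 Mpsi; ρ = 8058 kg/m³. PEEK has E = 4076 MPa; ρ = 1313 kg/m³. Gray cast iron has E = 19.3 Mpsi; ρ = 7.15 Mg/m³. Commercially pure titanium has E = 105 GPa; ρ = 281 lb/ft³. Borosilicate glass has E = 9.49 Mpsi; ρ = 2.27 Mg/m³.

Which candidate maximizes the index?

borosilicate glass

In SI units:
  elm: E = 12.62 GPa, ρ = 701.0 kg/m³
  maraging steel: E = 182.7 GPa, ρ = 8058 kg/m³
  PEEK: E = 4.076 GPa, ρ = 1313 kg/m³
  gray cast iron: E = 133.1 GPa, ρ = 7150 kg/m³
  commercially pure titanium: E = 105.0 GPa, ρ = 4501 kg/m³
  borosilicate glass: E = 65.43 GPa, ρ = 2270 kg/m³
  borosilicate glass: M = 28.8 MN·m/kg
  commercially pure titanium: M = 23.3 MN·m/kg
  maraging steel: M = 22.7 MN·m/kg
  gray cast iron: M = 18.6 MN·m/kg
  elm: M = 18.0 MN·m/kg
  PEEK: M = 3.10 MN·m/kg
Borosilicate glass has the largest M.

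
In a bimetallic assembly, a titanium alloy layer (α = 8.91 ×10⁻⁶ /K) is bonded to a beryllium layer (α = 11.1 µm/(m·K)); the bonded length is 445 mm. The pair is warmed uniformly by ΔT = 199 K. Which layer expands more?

α(titanium alloy) = 8.91×10⁻⁶/K vs α(beryllium) = 11.1×10⁻⁶/K.
Higher α expands more for the same ΔT: beryllium.

beryllium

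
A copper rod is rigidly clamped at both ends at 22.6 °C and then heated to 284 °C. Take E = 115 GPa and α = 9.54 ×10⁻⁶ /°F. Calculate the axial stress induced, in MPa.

516 MPa

α = 9.54×10⁻⁶/°F × 9/5 = 17.2×10⁻⁶/K.
ΔT = 261.4 K. Constrained thermal stress σ = E·α·ΔT = 115.0×10³ MPa × 17.2×10⁻⁶ × 261.4 = 516 MPa (compressive).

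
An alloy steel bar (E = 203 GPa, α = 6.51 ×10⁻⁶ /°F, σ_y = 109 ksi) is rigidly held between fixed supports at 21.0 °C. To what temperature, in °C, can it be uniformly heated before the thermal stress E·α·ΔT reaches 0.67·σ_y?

α = 6.51×10⁻⁶/°F × 9/5 = 11.7×10⁻⁶/K.
σ_y = 109 ksi = 751.5 MPa.
E·α·ΔT = 503.5 MPa ⇒ ΔT = 503.5 / (203.0×10³ × 11.7×10⁻⁶) = 211.7 K.
T = 21.0 + 211.7 = 232.7 °C.

233 °C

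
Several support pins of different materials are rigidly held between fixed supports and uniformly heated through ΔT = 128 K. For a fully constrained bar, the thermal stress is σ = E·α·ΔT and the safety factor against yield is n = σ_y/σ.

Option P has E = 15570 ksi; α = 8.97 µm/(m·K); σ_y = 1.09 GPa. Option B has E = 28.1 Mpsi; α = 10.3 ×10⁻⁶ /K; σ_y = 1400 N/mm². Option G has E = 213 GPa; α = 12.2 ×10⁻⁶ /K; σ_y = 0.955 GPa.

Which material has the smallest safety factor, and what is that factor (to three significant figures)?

option G, n = 2.87

Per material, after unit conversion:
  option P: E = 107.4, α = 8.97, σ_y = 1090 → σ = 123 MPa, n = 8.84
  option B: E = 193.7, α = 10.3, σ_y = 1400 → σ = 255 MPa, n = 5.48
  option G: E = 213.0, α = 12.2, σ_y = 955.0 → σ = 333 MPa, n = 2.87
Smallest n: option G with n = 2.87.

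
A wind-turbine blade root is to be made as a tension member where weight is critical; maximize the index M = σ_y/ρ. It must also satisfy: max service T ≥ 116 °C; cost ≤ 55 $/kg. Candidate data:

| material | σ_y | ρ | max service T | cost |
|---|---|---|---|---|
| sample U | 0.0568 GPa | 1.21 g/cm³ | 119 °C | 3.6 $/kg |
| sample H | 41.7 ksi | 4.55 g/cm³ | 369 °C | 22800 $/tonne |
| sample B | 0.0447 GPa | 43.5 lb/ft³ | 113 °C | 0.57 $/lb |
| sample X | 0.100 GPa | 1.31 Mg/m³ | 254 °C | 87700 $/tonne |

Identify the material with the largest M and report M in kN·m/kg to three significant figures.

Screen on constraints: max service T ≥ 116 °C; cost ≤ 55 $/kg. Survivors: sample U, sample H.
Normalizing units and computing the index:
  sample U: σ_y = 56.80 MPa, ρ = 1210 kg/m³
  sample H: σ_y = 287.5 MPa, ρ = 4550 kg/m³
  sample H: M = 63.2 kN·m/kg
  sample U: M = 46.9 kN·m/kg
Sample H has the largest M.

sample H, M = 63.2 kN·m/kg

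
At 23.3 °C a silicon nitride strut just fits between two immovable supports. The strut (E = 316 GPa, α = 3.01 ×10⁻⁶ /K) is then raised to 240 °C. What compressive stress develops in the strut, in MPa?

206 MPa

ΔT = 216.7 K. Constrained thermal stress σ = E·α·ΔT = 316.0×10³ MPa × 3.01×10⁻⁶ × 216.7 = 206 MPa (compressive).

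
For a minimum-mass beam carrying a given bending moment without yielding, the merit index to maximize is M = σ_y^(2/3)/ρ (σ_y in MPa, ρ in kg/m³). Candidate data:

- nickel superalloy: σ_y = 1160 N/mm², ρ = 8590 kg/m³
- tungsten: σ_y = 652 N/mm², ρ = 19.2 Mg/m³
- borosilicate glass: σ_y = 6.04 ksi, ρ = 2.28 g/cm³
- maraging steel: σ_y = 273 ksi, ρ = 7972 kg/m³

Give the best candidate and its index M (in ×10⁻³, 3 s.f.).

maraging steel, M = 19.1×10⁻³

Convert each candidate to consistent units, then evaluate M:
  nickel superalloy: σ_y = 1160 MPa, ρ = 8590 kg/m³
  tungsten: σ_y = 652.0 MPa, ρ = 19200 kg/m³
  borosilicate glass: σ_y = 41.64 MPa, ρ = 2280 kg/m³
  maraging steel: σ_y = 1882 MPa, ρ = 7972 kg/m³
  maraging steel: M = 19.1×10⁻³
  nickel superalloy: M = 12.9×10⁻³
  borosilicate glass: M = 5.27×10⁻³
  tungsten: M = 3.92×10⁻³
Highest index: maraging steel.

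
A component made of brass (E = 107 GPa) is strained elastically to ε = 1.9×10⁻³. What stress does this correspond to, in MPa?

σ = E·ε = 107000 MPa × 1.9×10⁻³ = 203 MPa.

203 MPa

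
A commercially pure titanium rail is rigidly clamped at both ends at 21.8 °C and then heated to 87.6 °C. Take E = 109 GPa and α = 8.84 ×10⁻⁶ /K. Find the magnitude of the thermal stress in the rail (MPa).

ΔT = 65.80 K. Constrained thermal stress σ = E·α·ΔT = 109.0×10³ MPa × 8.84×10⁻⁶ × 65.80 = 63.4 MPa (compressive).

63.4 MPa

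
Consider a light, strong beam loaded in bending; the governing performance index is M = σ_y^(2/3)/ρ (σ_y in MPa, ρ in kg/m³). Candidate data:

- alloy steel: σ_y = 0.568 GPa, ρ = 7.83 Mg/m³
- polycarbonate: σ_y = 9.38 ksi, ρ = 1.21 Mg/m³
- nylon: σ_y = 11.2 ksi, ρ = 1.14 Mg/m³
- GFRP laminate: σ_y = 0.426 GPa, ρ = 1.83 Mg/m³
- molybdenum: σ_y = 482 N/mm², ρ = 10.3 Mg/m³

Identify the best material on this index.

Normalizing units and computing the index:
  alloy steel: σ_y = 568.0 MPa, ρ = 7830 kg/m³
  polycarbonate: σ_y = 64.67 MPa, ρ = 1210 kg/m³
  nylon: σ_y = 77.22 MPa, ρ = 1140 kg/m³
  GFRP laminate: σ_y = 426.0 MPa, ρ = 1830 kg/m³
  molybdenum: σ_y = 482.0 MPa, ρ = 10300 kg/m³
  GFRP laminate: M = 30.9×10⁻³
  nylon: M = 15.9×10⁻³
  polycarbonate: M = 13.3×10⁻³
  alloy steel: M = 8.76×10⁻³
  molybdenum: M = 5.97×10⁻³
GFRP laminate ranks first.

GFRP laminate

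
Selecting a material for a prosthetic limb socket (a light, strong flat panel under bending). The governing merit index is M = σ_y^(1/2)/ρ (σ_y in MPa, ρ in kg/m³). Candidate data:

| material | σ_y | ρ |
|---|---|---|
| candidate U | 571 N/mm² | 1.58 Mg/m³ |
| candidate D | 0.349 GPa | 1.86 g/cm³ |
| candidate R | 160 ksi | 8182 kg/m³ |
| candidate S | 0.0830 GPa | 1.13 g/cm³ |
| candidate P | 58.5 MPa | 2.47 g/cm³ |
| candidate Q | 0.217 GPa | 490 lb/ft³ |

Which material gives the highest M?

Convert each candidate to consistent units, then evaluate M:
  candidate U: σ_y = 571.0 MPa, ρ = 1580 kg/m³
  candidate D: σ_y = 349.0 MPa, ρ = 1860 kg/m³
  candidate R: σ_y = 1103 MPa, ρ = 8182 kg/m³
  candidate S: σ_y = 83.00 MPa, ρ = 1130 kg/m³
  candidate P: σ_y = 58.50 MPa, ρ = 2470 kg/m³
  candidate Q: σ_y = 217.0 MPa, ρ = 7849 kg/m³
  candidate U: M = 15.1×10⁻³
  candidate D: M = 10.0×10⁻³
  candidate S: M = 8.06×10⁻³
  candidate R: M = 4.06×10⁻³
  candidate P: M = 3.10×10⁻³
  candidate Q: M = 1.88×10⁻³
The maximum is for candidate U.

candidate U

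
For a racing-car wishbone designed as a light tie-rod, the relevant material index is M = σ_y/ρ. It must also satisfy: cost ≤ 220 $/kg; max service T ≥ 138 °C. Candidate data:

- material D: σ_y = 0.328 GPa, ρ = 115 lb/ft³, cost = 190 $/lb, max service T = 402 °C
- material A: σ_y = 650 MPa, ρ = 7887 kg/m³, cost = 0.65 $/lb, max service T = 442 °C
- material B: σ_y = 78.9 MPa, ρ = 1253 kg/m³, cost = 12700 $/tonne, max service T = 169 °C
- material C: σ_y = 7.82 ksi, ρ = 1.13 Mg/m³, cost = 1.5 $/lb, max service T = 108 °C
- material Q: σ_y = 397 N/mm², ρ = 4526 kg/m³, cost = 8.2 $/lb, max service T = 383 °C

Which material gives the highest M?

material Q

Screen on constraints: cost ≤ 220 $/kg; max service T ≥ 138 °C. Survivors: material A, material B, material Q.
In SI units:
  material A: σ_y = 650.0 MPa, ρ = 7887 kg/m³
  material B: σ_y = 78.90 MPa, ρ = 1253 kg/m³
  material Q: σ_y = 397.0 MPa, ρ = 4526 kg/m³
  material Q: M = 87.7 kN·m/kg
  material A: M = 82.4 kN·m/kg
  material B: M = 63.0 kN·m/kg
Material Q ranks first.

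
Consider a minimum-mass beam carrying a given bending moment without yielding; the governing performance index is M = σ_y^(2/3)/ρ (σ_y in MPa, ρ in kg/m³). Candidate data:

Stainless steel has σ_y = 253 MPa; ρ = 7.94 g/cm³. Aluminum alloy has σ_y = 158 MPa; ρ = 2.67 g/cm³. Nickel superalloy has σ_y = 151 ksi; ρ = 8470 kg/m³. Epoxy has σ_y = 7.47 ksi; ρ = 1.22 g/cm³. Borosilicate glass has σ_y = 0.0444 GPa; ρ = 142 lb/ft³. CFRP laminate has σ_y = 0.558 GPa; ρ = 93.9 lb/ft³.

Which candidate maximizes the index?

CFRP laminate

After converting to SI:
  stainless steel: σ_y = 253.0 MPa, ρ = 7940 kg/m³
  aluminum alloy: σ_y = 158.0 MPa, ρ = 2670 kg/m³
  nickel superalloy: σ_y = 1041 MPa, ρ = 8470 kg/m³
  epoxy: σ_y = 51.50 MPa, ρ = 1220 kg/m³
  borosilicate glass: σ_y = 44.40 MPa, ρ = 2275 kg/m³
  CFRP laminate: σ_y = 558.0 MPa, ρ = 1504 kg/m³
  CFRP laminate: M = 45.1×10⁻³
  nickel superalloy: M = 12.1×10⁻³
  epoxy: M = 11.3×10⁻³
  aluminum alloy: M = 10.9×10⁻³
  borosilicate glass: M = 5.51×10⁻³
  stainless steel: M = 5.04×10⁻³
The maximum is for CFRP laminate.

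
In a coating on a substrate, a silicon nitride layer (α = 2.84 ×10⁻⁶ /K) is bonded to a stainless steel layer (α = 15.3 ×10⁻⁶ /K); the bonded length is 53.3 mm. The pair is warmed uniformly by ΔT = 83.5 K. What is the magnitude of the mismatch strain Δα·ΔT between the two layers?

Δα = |2.84 − 15.3|×10⁻⁶/K = 12.5×10⁻⁶/K.
Mismatch strain = Δα·ΔT = 12.5×10⁻⁶ × 83.5 = 1.04×10⁻³.

1.04×10⁻³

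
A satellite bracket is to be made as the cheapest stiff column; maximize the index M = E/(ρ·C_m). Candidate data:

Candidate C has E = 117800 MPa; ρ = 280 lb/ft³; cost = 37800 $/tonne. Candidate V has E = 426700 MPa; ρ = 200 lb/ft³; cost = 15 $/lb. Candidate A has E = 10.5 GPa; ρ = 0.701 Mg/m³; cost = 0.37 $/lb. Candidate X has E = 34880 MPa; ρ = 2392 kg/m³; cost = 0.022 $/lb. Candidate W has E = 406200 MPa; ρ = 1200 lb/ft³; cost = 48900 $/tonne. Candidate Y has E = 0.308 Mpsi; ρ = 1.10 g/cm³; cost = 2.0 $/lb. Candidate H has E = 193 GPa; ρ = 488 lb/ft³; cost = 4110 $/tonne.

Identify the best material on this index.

candidate X

In SI units:
  candidate C: E = 117.8 GPa, ρ = 4485 kg/m³, cost = 37.80 $/kg
  candidate V: E = 426.7 GPa, ρ = 3204 kg/m³, cost = 33.07 $/kg
  candidate A: E = 10.50 GPa, ρ = 701.0 kg/m³, cost = 0.8157 $/kg
  candidate X: E = 34.88 GPa, ρ = 2392 kg/m³, cost = 0.04850 $/kg
  candidate W: E = 406.2 GPa, ρ = 19220 kg/m³, cost = 48.90 $/kg
  candidate Y: E = 2.124 GPa, ρ = 1100 kg/m³, cost = 4.409 $/kg
  candidate H: E = 193.0 GPa, ρ = 7817 kg/m³, cost = 4.110 $/kg
  candidate X: M = 301 MN·m per $
  candidate A: M = 18.4 MN·m per $
  candidate H: M = 6.01 MN·m per $
  candidate V: M = 4.03 MN·m per $
  candidate C: M = 0.695 MN·m per $
  candidate Y: M = 0.438 MN·m per $
  candidate W: M = 0.432 MN·m per $
The maximum is for candidate X.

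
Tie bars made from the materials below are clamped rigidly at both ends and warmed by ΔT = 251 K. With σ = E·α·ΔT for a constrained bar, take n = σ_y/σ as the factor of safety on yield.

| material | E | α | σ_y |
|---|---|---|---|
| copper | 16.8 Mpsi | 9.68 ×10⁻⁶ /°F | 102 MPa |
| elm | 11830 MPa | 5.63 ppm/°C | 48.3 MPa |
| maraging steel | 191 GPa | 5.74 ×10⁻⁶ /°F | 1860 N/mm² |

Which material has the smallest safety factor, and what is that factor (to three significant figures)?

Per material, after unit conversion:
  copper: E = 115.8, α = 17.4, σ_y = 102.0 → σ = 507 MPa, n = 0.201
  elm: E = 11.83, α = 5.63, σ_y = 48.30 → σ = 16.7 MPa, n = 2.89
  maraging steel: E = 191.0, α = 10.3, σ_y = 1860 → σ = 495 MPa, n = 3.76
Smallest n: copper with n = 0.201.

copper, n = 0.201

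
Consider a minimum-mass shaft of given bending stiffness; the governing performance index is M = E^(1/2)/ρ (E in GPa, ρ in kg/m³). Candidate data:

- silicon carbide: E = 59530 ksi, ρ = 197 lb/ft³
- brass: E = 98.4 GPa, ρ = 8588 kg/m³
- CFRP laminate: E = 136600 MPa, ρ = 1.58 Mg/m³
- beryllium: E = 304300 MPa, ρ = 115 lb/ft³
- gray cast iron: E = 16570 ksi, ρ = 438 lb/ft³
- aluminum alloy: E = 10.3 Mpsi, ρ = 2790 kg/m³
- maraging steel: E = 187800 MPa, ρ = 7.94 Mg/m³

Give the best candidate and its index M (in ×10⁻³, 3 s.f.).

beryllium, M = 9.47×10⁻³

Putting every candidate on a common basis:
  silicon carbide: E = 410.4 GPa, ρ = 3156 kg/m³
  brass: E = 98.40 GPa, ρ = 8588 kg/m³
  CFRP laminate: E = 136.6 GPa, ρ = 1580 kg/m³
  beryllium: E = 304.3 GPa, ρ = 1842 kg/m³
  gray cast iron: E = 114.2 GPa, ρ = 7016 kg/m³
  aluminum alloy: E = 71.02 GPa, ρ = 2790 kg/m³
  maraging steel: E = 187.8 GPa, ρ = 7940 kg/m³
  beryllium: M = 9.47×10⁻³
  CFRP laminate: M = 7.40×10⁻³
  silicon carbide: M = 6.42×10⁻³
  aluminum alloy: M = 3.02×10⁻³
  maraging steel: M = 1.73×10⁻³
  gray cast iron: M = 1.52×10⁻³
  brass: M = 1.16×10⁻³
The maximum is for beryllium.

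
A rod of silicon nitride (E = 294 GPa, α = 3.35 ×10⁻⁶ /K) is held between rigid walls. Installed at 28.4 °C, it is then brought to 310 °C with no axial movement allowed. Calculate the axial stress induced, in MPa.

ΔT = 281.6 K. Constrained thermal stress σ = E·α·ΔT = 294.0×10³ MPa × 3.35×10⁻⁶ × 281.6 = 277 MPa (compressive).

277 MPa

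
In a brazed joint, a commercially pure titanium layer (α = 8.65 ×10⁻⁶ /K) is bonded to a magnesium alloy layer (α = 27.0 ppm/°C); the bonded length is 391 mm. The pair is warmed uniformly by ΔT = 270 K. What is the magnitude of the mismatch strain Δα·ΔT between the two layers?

Δα = |8.65 − 27.0|×10⁻⁶/K = 18.4×10⁻⁶/K.
Mismatch strain = Δα·ΔT = 18.4×10⁻⁶ × 270.0 = 4.95×10⁻³.

4.95×10⁻³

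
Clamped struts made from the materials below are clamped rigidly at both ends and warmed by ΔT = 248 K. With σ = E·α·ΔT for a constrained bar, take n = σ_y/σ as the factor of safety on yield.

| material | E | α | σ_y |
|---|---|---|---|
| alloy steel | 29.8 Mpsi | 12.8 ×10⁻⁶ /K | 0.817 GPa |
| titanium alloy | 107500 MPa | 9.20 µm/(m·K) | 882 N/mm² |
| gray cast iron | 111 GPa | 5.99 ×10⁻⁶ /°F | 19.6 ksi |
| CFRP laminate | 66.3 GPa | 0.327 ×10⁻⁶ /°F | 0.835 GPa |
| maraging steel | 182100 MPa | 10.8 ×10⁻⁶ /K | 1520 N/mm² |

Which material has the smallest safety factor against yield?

gray cast iron

Converting E to GPa, α to ×10⁻⁶/K, σ_y to MPa, then σ and n for each:
  alloy steel: E = 205.5, α = 12.8, σ_y = 817.0 → σ = 652 MPa, n = 1.25
  titanium alloy: E = 107.5, α = 9.20, σ_y = 882.0 → σ = 245 MPa, n = 3.60
  gray cast iron: E = 111.0, α = 10.8, σ_y = 135.1 → σ = 297 MPa, n = 0.455
  CFRP laminate: E = 66.30, α = 0.589, σ_y = 835.0 → σ = 9.68 MPa, n = 86.3
  maraging steel: E = 182.1, α = 10.8, σ_y = 1520 → σ = 488 MPa, n = 3.12
Smallest n: gray cast iron with n = 0.455.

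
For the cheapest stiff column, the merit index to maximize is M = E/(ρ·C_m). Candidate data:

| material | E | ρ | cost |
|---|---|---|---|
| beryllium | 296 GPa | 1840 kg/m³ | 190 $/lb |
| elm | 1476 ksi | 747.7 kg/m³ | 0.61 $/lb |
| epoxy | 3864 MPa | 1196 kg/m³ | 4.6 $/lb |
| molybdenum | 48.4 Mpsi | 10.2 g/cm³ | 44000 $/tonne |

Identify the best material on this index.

After converting to SI:
  beryllium: E = 296.0 GPa, ρ = 1840 kg/m³, cost = 418.9 $/kg
  elm: E = 10.18 GPa, ρ = 747.7 kg/m³, cost = 1.345 $/kg
  epoxy: E = 3.864 GPa, ρ = 1196 kg/m³, cost = 10.14 $/kg
  molybdenum: E = 333.7 GPa, ρ = 10200 kg/m³, cost = 44.00 $/kg
  elm: M = 10.1 MN·m per $
  molybdenum: M = 0.744 MN·m per $
  beryllium: M = 0.384 MN·m per $
  epoxy: M = 0.319 MN·m per $
Highest index: elm.

elm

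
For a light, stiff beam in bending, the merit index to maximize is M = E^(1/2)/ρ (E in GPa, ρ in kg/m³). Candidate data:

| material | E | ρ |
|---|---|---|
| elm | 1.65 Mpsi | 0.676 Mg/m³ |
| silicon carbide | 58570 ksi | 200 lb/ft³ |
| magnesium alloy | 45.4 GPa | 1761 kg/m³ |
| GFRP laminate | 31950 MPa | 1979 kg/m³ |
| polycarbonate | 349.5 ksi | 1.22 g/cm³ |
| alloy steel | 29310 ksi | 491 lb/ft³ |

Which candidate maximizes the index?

Putting every candidate on a common basis:
  elm: E = 11.38 GPa, ρ = 676.0 kg/m³
  silicon carbide: E = 403.8 GPa, ρ = 3204 kg/m³
  magnesium alloy: E = 45.40 GPa, ρ = 1761 kg/m³
  GFRP laminate: E = 31.95 GPa, ρ = 1979 kg/m³
  polycarbonate: E = 2.410 GPa, ρ = 1220 kg/m³
  alloy steel: E = 202.1 GPa, ρ = 7865 kg/m³
  silicon carbide: M = 6.27×10⁻³
  elm: M = 4.99×10⁻³
  magnesium alloy: M = 3.83×10⁻³
  GFRP laminate: M = 2.86×10⁻³
  alloy steel: M = 1.81×10⁻³
  polycarbonate: M = 1.27×10⁻³
Silicon carbide has the largest M.

silicon carbide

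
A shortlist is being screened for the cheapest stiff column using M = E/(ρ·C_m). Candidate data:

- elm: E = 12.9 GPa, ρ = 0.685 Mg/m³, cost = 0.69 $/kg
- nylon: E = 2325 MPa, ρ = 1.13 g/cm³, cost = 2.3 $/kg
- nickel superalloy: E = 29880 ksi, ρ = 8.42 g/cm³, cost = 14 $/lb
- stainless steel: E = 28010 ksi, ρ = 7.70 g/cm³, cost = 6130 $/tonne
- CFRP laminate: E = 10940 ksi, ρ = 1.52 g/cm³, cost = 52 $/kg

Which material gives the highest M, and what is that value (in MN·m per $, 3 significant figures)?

Putting every candidate on a common basis:
  elm: E = 12.90 GPa, ρ = 685.0 kg/m³, cost = 0.6900 $/kg
  nylon: E = 2.325 GPa, ρ = 1130 kg/m³, cost = 2.300 $/kg
  nickel superalloy: E = 206.0 GPa, ρ = 8420 kg/m³, cost = 30.86 $/kg
  stainless steel: E = 193.1 GPa, ρ = 7700 kg/m³, cost = 6.130 $/kg
  CFRP laminate: E = 75.43 GPa, ρ = 1520 kg/m³, cost = 52.00 $/kg
  elm: M = 27.3 MN·m per $
  stainless steel: M = 4.09 MN·m per $
  CFRP laminate: M = 0.954 MN·m per $
  nylon: M = 0.895 MN·m per $
  nickel superalloy: M = 0.793 MN·m per $
The maximum is for elm.

elm, M = 27.3 MN·m per $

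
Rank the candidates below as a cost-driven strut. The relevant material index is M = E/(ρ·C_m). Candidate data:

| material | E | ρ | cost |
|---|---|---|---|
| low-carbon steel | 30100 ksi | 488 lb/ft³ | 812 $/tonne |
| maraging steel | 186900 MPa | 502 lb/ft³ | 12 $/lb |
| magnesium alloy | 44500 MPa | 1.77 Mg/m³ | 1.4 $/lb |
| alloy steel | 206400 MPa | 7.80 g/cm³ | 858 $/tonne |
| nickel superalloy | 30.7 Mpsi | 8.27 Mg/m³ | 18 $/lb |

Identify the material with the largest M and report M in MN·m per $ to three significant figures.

Normalizing units and computing the index:
  low-carbon steel: E = 207.5 GPa, ρ = 7817 kg/m³, cost = 0.8120 $/kg
  maraging steel: E = 186.9 GPa, ρ = 8041 kg/m³, cost = 26.46 $/kg
  magnesium alloy: E = 44.50 GPa, ρ = 1770 kg/m³, cost = 3.086 $/kg
  alloy steel: E = 206.4 GPa, ρ = 7800 kg/m³, cost = 0.8580 $/kg
  nickel superalloy: E = 211.7 GPa, ρ = 8270 kg/m³, cost = 39.68 $/kg
  low-carbon steel: M = 32.7 MN·m per $
  alloy steel: M = 30.8 MN·m per $
  magnesium alloy: M = 8.15 MN·m per $
  maraging steel: M = 0.879 MN·m per $
  nickel superalloy: M = 0.645 MN·m per $
The maximum is for low-carbon steel.

low-carbon steel, M = 32.7 MN·m per $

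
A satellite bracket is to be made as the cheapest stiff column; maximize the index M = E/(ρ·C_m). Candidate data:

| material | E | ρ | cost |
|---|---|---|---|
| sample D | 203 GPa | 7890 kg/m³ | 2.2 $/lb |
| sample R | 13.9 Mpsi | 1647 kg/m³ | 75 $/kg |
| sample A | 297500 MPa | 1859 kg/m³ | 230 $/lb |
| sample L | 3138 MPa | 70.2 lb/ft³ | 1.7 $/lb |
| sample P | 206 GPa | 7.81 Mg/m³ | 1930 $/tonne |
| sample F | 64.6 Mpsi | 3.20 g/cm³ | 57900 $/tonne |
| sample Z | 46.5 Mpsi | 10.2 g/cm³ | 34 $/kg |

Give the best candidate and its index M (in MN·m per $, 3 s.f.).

In SI units:
  sample D: E = 203.0 GPa, ρ = 7890 kg/m³, cost = 4.850 $/kg
  sample R: E = 95.84 GPa, ρ = 1647 kg/m³, cost = 75.00 $/kg
  sample A: E = 297.5 GPa, ρ = 1859 kg/m³, cost = 507.1 $/kg
  sample L: E = 3.138 GPa, ρ = 1124 kg/m³, cost = 3.748 $/kg
  sample P: E = 206.0 GPa, ρ = 7810 kg/m³, cost = 1.930 $/kg
  sample F: E = 445.4 GPa, ρ = 3200 kg/m³, cost = 57.90 $/kg
  sample Z: E = 320.6 GPa, ρ = 10200 kg/m³, cost = 34.00 $/kg
  sample P: M = 13.7 MN·m per $
  sample D: M = 5.30 MN·m per $
  sample F: M = 2.40 MN·m per $
  sample Z: M = 0.924 MN·m per $
  sample R: M = 0.776 MN·m per $
  sample L: M = 0.745 MN·m per $
  sample A: M = 0.316 MN·m per $
The maximum is for sample P.

sample P, M = 13.7 MN·m per $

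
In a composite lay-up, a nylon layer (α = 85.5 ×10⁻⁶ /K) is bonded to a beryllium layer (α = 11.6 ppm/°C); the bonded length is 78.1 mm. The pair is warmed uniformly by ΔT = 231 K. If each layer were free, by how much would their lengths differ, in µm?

Δα = |85.5 − 11.6|×10⁻⁶/K = 73.9×10⁻⁶/K.
ΔL_mismatch = Δα·L·ΔT = 73.9×10⁻⁶ × 78.1 mm × 231.0 K = 1330 µm.

1330 µm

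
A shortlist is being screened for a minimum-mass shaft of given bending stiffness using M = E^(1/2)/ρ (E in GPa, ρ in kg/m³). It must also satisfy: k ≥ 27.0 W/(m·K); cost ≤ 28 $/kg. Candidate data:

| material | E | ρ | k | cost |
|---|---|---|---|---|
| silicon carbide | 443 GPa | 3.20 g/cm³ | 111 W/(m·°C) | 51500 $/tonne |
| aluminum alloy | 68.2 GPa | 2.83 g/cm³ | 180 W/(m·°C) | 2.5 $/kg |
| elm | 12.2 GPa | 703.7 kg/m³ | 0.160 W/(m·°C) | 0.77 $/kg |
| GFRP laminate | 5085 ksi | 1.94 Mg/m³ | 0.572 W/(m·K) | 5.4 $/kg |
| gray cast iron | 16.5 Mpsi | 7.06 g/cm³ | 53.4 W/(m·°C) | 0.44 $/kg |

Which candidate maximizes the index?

aluminum alloy

Screen on constraints: k ≥ 27.0 W/(m·K); cost ≤ 28 $/kg. Survivors: aluminum alloy, gray cast iron.
In SI units:
  aluminum alloy: E = 68.20 GPa, ρ = 2830 kg/m³
  gray cast iron: E = 113.8 GPa, ρ = 7060 kg/m³
  aluminum alloy: M = 2.92×10⁻³
  gray cast iron: M = 1.51×10⁻³
Highest index: aluminum alloy.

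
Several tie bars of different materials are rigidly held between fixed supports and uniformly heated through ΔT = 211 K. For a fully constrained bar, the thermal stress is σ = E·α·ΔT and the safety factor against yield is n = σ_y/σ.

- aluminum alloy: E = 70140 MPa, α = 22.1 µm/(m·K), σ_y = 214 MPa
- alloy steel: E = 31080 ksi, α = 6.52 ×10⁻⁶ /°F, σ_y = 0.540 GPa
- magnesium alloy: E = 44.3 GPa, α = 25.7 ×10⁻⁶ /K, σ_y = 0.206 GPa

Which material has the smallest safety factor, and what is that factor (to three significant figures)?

Per material, after unit conversion:
  aluminum alloy: E = 70.14, α = 22.1, σ_y = 214.0 → σ = 327 MPa, n = 0.654
  alloy steel: E = 214.3, α = 11.7, σ_y = 540.0 → σ = 531 MPa, n = 1.02
  magnesium alloy: E = 44.30, α = 25.7, σ_y = 206.0 → σ = 240 MPa, n = 0.858
Smallest n: aluminum alloy with n = 0.654.

aluminum alloy, n = 0.654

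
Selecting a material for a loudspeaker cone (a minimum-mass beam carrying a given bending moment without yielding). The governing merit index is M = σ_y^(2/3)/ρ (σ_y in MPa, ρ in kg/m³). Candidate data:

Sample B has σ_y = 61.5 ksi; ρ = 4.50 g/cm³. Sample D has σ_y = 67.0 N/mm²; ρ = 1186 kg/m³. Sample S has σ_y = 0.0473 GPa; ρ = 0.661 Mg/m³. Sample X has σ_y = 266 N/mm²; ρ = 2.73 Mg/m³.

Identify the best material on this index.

Putting every candidate on a common basis:
  sample B: σ_y = 424.0 MPa, ρ = 4500 kg/m³
  sample D: σ_y = 67.00 MPa, ρ = 1186 kg/m³
  sample S: σ_y = 47.30 MPa, ρ = 661.0 kg/m³
  sample X: σ_y = 266.0 MPa, ρ = 2730 kg/m³
  sample S: M = 19.8×10⁻³
  sample X: M = 15.2×10⁻³
  sample D: M = 13.9×10⁻³
  sample B: M = 12.5×10⁻³
Highest index: sample S.

sample S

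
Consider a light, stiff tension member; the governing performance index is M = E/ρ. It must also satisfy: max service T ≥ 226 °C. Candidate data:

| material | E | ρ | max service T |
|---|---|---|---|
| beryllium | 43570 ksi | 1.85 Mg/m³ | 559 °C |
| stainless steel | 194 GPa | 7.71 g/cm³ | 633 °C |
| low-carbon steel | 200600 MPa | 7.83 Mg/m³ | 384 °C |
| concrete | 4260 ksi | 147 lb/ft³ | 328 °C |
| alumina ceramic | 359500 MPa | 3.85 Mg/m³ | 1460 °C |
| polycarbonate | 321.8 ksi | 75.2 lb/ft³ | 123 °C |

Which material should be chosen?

beryllium

Screen on constraints: max service T ≥ 226 °C. Survivors: beryllium, stainless steel, low-carbon steel, concrete, alumina ceramic.
Convert each candidate to consistent units, then evaluate M:
  beryllium: E = 300.4 GPa, ρ = 1850 kg/m³
  stainless steel: E = 194.0 GPa, ρ = 7710 kg/m³
  low-carbon steel: E = 200.6 GPa, ρ = 7830 kg/m³
  concrete: E = 29.37 GPa, ρ = 2355 kg/m³
  alumina ceramic: E = 359.5 GPa, ρ = 3850 kg/m³
  beryllium: M = 162 MN·m/kg
  alumina ceramic: M = 93.4 MN·m/kg
  low-carbon steel: M = 25.6 MN·m/kg
  stainless steel: M = 25.2 MN·m/kg
  concrete: M = 12.5 MN·m/kg
Beryllium has the largest M.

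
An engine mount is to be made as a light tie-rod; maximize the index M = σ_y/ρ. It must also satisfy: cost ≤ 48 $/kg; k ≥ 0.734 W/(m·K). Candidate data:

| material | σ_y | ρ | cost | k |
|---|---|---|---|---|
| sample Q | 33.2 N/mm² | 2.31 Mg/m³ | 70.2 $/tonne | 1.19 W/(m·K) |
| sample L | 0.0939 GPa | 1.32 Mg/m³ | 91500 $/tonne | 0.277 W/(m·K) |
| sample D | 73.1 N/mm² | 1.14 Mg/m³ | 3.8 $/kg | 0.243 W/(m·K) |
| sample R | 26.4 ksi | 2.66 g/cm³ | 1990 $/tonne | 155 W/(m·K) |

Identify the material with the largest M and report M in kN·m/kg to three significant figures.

sample R, M = 68.4 kN·m/kg

Screen on constraints: cost ≤ 48 $/kg; k ≥ 0.734 W/(m·K). Survivors: sample Q, sample R.
Putting every candidate on a common basis:
  sample Q: σ_y = 33.20 MPa, ρ = 2310 kg/m³
  sample R: σ_y = 182.0 MPa, ρ = 2660 kg/m³
  sample R: M = 68.4 kN·m/kg
  sample Q: M = 14.4 kN·m/kg
Highest index: sample R.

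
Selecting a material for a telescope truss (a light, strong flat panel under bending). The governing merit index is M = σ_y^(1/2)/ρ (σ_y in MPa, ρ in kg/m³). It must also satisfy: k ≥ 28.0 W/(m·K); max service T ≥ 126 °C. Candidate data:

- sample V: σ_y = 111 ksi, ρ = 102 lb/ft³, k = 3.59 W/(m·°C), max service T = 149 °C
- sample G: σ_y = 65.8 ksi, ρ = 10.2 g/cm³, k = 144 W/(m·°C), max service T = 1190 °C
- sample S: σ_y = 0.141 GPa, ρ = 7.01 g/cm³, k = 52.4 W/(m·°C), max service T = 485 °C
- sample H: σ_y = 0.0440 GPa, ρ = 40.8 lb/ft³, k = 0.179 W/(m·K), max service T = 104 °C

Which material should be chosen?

sample G

Screen on constraints: k ≥ 28.0 W/(m·K); max service T ≥ 126 °C. Survivors: sample G, sample S.
After converting to SI:
  sample G: σ_y = 453.7 MPa, ρ = 10200 kg/m³
  sample S: σ_y = 141.0 MPa, ρ = 7010 kg/m³
  sample G: M = 2.09×10⁻³
  sample S: M = 1.69×10⁻³
The maximum is for sample G.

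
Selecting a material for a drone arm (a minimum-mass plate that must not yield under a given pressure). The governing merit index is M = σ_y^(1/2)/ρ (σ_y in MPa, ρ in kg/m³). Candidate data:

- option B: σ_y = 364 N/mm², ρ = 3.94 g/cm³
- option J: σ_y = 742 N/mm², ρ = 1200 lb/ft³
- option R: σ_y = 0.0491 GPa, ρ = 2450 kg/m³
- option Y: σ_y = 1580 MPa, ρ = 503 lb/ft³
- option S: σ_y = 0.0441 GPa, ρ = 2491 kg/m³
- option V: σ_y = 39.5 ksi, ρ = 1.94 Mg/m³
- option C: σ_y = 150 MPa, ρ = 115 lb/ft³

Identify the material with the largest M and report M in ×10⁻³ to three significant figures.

Normalizing units and computing the index:
  option B: σ_y = 364.0 MPa, ρ = 3940 kg/m³
  option J: σ_y = 742.0 MPa, ρ = 19220 kg/m³
  option R: σ_y = 49.10 MPa, ρ = 2450 kg/m³
  option Y: σ_y = 1580 MPa, ρ = 8057 kg/m³
  option S: σ_y = 44.10 MPa, ρ = 2491 kg/m³
  option V: σ_y = 272.3 MPa, ρ = 1940 kg/m³
  option C: σ_y = 150.0 MPa, ρ = 1842 kg/m³
  option V: M = 8.51×10⁻³
  option C: M = 6.65×10⁻³
  option Y: M = 4.93×10⁻³
  option B: M = 4.84×10⁻³
  option R: M = 2.86×10⁻³
  option S: M = 2.67×10⁻³
  option J: M = 1.42×10⁻³
The maximum is for option V.

option V, M = 8.51×10⁻³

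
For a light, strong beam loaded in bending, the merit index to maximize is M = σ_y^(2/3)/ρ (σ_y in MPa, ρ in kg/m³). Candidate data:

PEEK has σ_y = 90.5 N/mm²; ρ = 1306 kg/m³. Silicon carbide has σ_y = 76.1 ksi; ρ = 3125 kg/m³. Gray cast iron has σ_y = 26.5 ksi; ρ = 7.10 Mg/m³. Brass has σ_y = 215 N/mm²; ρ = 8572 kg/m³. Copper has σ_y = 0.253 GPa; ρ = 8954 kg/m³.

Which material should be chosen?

In SI units:
  PEEK: σ_y = 90.50 MPa, ρ = 1306 kg/m³
  silicon carbide: σ_y = 524.7 MPa, ρ = 3125 kg/m³
  gray cast iron: σ_y = 182.7 MPa, ρ = 7100 kg/m³
  brass: σ_y = 215.0 MPa, ρ = 8572 kg/m³
  copper: σ_y = 253.0 MPa, ρ = 8954 kg/m³
  silicon carbide: M = 20.8×10⁻³
  PEEK: M = 15.4×10⁻³
  gray cast iron: M = 4.54×10⁻³
  copper: M = 4.47×10⁻³
  brass: M = 4.19×10⁻³
Silicon carbide has the largest M.

silicon carbide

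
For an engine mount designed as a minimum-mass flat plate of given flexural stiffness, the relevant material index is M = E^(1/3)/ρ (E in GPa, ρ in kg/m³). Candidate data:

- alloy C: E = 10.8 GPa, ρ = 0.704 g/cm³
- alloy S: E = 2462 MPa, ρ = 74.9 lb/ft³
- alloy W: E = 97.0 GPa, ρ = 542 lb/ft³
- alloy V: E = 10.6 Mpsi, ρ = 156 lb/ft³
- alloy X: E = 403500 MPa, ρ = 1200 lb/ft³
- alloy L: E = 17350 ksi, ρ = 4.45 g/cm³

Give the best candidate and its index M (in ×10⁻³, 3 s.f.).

alloy C, M = 3.14×10⁻³

In SI units:
  alloy C: E = 10.80 GPa, ρ = 704.0 kg/m³
  alloy S: E = 2.462 GPa, ρ = 1200 kg/m³
  alloy W: E = 97.00 GPa, ρ = 8682 kg/m³
  alloy V: E = 73.08 GPa, ρ = 2499 kg/m³
  alloy X: E = 403.5 GPa, ρ = 19220 kg/m³
  alloy L: E = 119.6 GPa, ρ = 4450 kg/m³
  alloy C: M = 3.14×10⁻³
  alloy V: M = 1.67×10⁻³
  alloy S: M = 1.13×10⁻³
  alloy L: M = 1.11×10⁻³
  alloy W: M = 0.529×10⁻³
  alloy X: M = 0.384×10⁻³
Alloy C has the largest M.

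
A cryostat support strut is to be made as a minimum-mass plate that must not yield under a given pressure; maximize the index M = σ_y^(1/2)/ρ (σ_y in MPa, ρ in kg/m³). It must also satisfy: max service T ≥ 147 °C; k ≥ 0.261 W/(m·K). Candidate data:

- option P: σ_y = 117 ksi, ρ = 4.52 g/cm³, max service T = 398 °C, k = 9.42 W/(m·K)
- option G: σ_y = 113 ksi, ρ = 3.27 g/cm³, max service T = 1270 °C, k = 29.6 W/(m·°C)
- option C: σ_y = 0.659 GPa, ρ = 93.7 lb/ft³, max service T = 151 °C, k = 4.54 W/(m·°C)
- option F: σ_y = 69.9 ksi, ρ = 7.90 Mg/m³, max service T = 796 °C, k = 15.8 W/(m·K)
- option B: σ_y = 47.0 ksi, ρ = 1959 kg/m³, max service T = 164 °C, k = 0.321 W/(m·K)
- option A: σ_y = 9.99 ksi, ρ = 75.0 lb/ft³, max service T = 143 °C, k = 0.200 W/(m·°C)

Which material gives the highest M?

Screen on constraints: max service T ≥ 147 °C; k ≥ 0.261 W/(m·K). Survivors: option P, option G, option C, option F, option B.
Normalizing units and computing the index:
  option P: σ_y = 806.7 MPa, ρ = 4520 kg/m³
  option G: σ_y = 779.1 MPa, ρ = 3270 kg/m³
  option C: σ_y = 659.0 MPa, ρ = 1501 kg/m³
  option F: σ_y = 481.9 MPa, ρ = 7900 kg/m³
  option B: σ_y = 324.1 MPa, ρ = 1959 kg/m³
  option C: M = 17.1×10⁻³
  option B: M = 9.19×10⁻³
  option G: M = 8.54×10⁻³
  option P: M = 6.28×10⁻³
  option F: M = 2.78×10⁻³
Option C has the largest M.

option C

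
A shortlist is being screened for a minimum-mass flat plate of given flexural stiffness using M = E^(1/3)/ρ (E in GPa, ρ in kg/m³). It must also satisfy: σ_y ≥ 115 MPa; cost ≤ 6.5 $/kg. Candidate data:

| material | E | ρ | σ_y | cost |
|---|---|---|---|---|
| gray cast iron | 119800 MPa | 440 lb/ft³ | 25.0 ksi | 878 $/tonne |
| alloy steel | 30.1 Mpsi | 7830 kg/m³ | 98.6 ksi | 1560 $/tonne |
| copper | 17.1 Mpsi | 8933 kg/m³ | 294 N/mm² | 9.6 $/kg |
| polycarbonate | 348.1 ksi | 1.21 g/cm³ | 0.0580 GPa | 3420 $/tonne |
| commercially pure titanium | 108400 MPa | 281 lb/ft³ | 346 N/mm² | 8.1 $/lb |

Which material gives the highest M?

alloy steel

Screen on constraints: σ_y ≥ 115 MPa; cost ≤ 6.5 $/kg. Survivors: gray cast iron, alloy steel.
Convert each candidate to consistent units, then evaluate M:
  gray cast iron: E = 119.8 GPa, ρ = 7048 kg/m³
  alloy steel: E = 207.5 GPa, ρ = 7830 kg/m³
  alloy steel: M = 0.756×10⁻³
  gray cast iron: M = 0.699×10⁻³
Alloy steel has the largest M.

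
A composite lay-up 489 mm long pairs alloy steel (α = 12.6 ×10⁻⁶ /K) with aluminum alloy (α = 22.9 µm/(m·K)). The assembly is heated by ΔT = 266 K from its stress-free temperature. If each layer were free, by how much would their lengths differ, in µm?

Δα = |12.6 − 22.9|×10⁻⁶/K = 10.3×10⁻⁶/K.
ΔL_mismatch = Δα·L·ΔT = 10.3×10⁻⁶ × 489.0 mm × 266.0 K = 1340 µm.

1340 µm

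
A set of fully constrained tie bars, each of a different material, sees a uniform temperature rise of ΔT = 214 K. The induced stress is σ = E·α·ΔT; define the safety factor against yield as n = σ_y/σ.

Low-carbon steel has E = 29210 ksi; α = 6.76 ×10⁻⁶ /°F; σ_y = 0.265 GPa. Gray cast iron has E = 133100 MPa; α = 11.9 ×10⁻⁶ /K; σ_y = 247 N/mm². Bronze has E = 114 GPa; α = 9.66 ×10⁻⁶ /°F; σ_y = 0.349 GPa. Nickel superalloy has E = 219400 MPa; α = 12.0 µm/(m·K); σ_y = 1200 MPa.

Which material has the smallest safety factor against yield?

low-carbon steel

In consistent units (E in GPa, α in ×10⁻⁶/K, σ_y in MPa):
  low-carbon steel: E = 201.4, α = 12.2, σ_y = 265.0 → σ = 524 MPa, n = 0.505
  gray cast iron: E = 133.1, α = 11.9, σ_y = 247.0 → σ = 339 MPa, n = 0.729
  bronze: E = 114.0, α = 17.4, σ_y = 349.0 → σ = 424 MPa, n = 0.823
  nickel superalloy: E = 219.4, α = 12.0, σ_y = 1200 → σ = 563 MPa, n = 2.13
Low-carbon steel has the lowest safety factor, n = 0.505.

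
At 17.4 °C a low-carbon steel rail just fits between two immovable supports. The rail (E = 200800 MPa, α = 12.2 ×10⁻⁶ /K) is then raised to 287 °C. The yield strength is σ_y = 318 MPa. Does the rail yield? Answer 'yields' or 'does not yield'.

E = 200800 MPa = 200.8 GPa.
ΔT = 269.6 K. Constrained thermal stress σ = E·α·ΔT = 200.8×10³ MPa × 12.2×10⁻⁶ × 269.6 = 660 MPa (compressive).
Compare to σ_y = 318 MPa: σ ≥ σ_y, so it yields.

yields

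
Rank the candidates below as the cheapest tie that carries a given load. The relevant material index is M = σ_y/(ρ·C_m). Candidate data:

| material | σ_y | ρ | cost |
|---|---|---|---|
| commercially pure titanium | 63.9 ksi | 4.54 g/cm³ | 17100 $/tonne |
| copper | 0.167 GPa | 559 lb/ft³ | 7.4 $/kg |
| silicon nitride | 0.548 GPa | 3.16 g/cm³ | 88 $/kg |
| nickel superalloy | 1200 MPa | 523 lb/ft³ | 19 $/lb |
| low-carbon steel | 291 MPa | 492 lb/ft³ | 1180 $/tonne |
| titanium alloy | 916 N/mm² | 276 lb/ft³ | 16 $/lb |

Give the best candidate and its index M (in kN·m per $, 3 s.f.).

low-carbon steel, M = 31.3 kN·m per $

In SI units:
  commercially pure titanium: σ_y = 440.6 MPa, ρ = 4540 kg/m³, cost = 17.10 $/kg
  copper: σ_y = 167.0 MPa, ρ = 8954 kg/m³, cost = 7.400 $/kg
  silicon nitride: σ_y = 548.0 MPa, ρ = 3160 kg/m³, cost = 88.00 $/kg
  nickel superalloy: σ_y = 1200 MPa, ρ = 8378 kg/m³, cost = 41.89 $/kg
  low-carbon steel: σ_y = 291.0 MPa, ρ = 7881 kg/m³, cost = 1.180 $/kg
  titanium alloy: σ_y = 916.0 MPa, ρ = 4421 kg/m³, cost = 35.27 $/kg
  low-carbon steel: M = 31.3 kN·m per $
  titanium alloy: M = 5.87 kN·m per $
  commercially pure titanium: M = 5.68 kN·m per $
  nickel superalloy: M = 3.42 kN·m per $
  copper: M = 2.52 kN·m per $
  silicon nitride: M = 1.97 kN·m per $
Highest index: low-carbon steel.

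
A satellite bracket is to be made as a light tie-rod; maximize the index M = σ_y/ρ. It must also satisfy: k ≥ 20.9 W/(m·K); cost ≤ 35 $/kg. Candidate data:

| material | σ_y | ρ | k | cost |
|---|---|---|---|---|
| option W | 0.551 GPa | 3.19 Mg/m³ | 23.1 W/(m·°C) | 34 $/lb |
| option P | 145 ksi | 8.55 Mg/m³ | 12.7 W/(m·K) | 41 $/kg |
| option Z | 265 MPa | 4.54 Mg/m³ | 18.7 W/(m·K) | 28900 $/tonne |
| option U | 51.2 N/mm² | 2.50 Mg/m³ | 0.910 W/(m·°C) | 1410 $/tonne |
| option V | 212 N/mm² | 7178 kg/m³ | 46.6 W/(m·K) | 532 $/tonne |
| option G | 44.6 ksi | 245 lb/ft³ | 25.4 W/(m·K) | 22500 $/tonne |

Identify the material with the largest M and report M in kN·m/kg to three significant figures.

Screen on constraints: k ≥ 20.9 W/(m·K); cost ≤ 35 $/kg. Survivors: option V, option G.
Normalizing units and computing the index:
  option V: σ_y = 212.0 MPa, ρ = 7178 kg/m³
  option G: σ_y = 307.5 MPa, ρ = 3925 kg/m³
  option G: M = 78.4 kN·m/kg
  option V: M = 29.5 kN·m/kg
The maximum is for option G.

option G, M = 78.4 kN·m/kg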